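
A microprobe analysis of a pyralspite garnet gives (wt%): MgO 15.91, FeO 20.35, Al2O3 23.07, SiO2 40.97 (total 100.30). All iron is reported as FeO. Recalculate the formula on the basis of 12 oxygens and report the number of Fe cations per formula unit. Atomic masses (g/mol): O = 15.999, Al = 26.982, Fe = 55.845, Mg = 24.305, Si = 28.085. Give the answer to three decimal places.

1.249 Fe apfu

MgO: 15.91/40.304 = 0.39475 mol → 0.39475 mol Mg, 0.39475 mol O.
FeO: 20.35/71.844 = 0.28325 mol → 0.28325 mol Fe, 0.28325 mol O.
Al2O3: 23.07/101.961 = 0.22626 mol → 0.45252 mol Al, 0.67878 mol O.
SiO2: 40.97/60.083 = 0.68189 mol → 0.68189 mol Si, 1.36378 mol O.
Total oxygen = 2.72056 mol. Normalization factor = 12/2.72056 = 4.41086.
Fe per 12 O = 0.28325 × 4.41086 = 1.249.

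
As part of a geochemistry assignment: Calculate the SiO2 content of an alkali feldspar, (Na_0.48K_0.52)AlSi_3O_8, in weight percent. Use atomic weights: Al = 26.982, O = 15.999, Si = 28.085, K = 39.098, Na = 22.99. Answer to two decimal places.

66.61 wt%

Molar mass of (Na_0.48K_0.52)AlSi_3O_8 = 0.48*22.99 + 0.52*39.098 + 1*26.982 + 3*28.085 + 8*15.999 = 270.595 g/mol.
Each formula unit contains 3 Si, equivalent to 3/1 = 3.0000 mol SiO2.
M(SiO2) = 1×28.085 + 2×15.999 = 60.083 g/mol.
Mass of SiO2 per formula unit = 3.0000 × 60.083 = 180.249 g.
SiO2 wt% = 180.249 / 270.595 × 100 = 66.61%.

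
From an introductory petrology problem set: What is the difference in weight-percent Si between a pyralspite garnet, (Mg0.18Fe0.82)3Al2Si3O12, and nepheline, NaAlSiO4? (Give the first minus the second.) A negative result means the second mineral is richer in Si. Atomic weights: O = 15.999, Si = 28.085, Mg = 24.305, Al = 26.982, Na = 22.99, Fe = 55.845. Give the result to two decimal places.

First mineral: 84.255 g Si in 480.710 g formula = 17.53 wt% Si.
Second mineral: 28.085 g Si in 142.053 g formula = 19.77 wt% Si.
17.53% − 19.77% gives a difference of -2.24 percentage points.

-2.24 percentage points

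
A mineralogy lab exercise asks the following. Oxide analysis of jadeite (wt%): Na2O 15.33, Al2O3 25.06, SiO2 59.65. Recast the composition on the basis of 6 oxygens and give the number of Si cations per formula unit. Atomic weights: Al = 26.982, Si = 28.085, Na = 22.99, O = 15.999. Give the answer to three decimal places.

Na2O: 15.33/61.979 = 0.24734 mol → 0.49468 mol Na, 0.24734 mol O.
Al2O3: 25.06/101.961 = 0.24578 mol → 0.49156 mol Al, 0.73734 mol O.
SiO2: 59.65/60.083 = 0.99279 mol → 0.99279 mol Si, 1.98558 mol O.
Total oxygen = 2.97026 mol. Normalization factor = 6/2.97026 = 2.02003.
Si per 6 O = 0.99279 × 2.02003 = 2.005.

2.005 Si apfu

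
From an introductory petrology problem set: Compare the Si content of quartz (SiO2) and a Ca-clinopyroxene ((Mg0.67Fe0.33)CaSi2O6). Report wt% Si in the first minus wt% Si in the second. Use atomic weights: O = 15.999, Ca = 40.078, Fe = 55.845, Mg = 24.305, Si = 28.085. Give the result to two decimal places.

21.99 percentage points

First mineral: 28.085 g Si in 60.083 g formula = 46.74 wt% Si.
Second mineral: 56.170 g Si in 226.955 g formula = 24.75 wt% Si.
46.74% − 24.75% gives a difference of 21.99 percentage points.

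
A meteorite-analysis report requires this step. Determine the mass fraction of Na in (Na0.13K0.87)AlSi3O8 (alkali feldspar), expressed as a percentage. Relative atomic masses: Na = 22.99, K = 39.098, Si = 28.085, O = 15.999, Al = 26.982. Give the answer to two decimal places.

1.08 mass %

Molar mass of (Na0.13K0.87)AlSi3O8: 0.13*22.99 + 0.87*39.098 + 1*26.982 + 3*28.085 + 8*15.999 = 276.233 g/mol.
Mass of Na per formula unit: 0.13 × 22.99 = 2.989 g.
Weight fraction Na = 2.989 / 276.233 = 0.0108.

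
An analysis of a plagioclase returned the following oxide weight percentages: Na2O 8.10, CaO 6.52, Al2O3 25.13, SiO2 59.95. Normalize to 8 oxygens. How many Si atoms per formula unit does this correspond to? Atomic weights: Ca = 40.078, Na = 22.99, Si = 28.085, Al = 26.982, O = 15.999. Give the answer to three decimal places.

8.10 wt% Na2O ÷ 61.979 g/mol = 0.13069 mol, giving 0.26138 Na and 0.13069 O.
6.52 wt% CaO ÷ 56.077 g/mol = 0.11627 mol, giving 0.11627 Ca and 0.11627 O.
25.13 wt% Al2O3 ÷ 101.961 g/mol = 0.24647 mol, giving 0.49294 Al and 0.73941 O.
59.95 wt% SiO2 ÷ 60.083 g/mol = 0.99779 mol, giving 0.99779 Si and 1.99558 O.
Oxygen sums to 2.98195; scaling by 8/2.98195 = 2.68281 puts the formula on 8 O.
Si: 0.99779 × 2.68281 = 2.677 atoms per formula unit.

2.677 Si apfu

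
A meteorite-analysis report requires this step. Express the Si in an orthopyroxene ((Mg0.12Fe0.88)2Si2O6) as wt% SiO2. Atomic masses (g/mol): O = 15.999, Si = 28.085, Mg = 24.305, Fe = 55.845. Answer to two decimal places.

46.89 wt%

Formula mass = 256.284 g/mol.
2 Si → 2.0000 mol SiO2 per formula unit; M(SiO2) = 60.083, so SiO2 mass = 120.166 g.
120.166/256.284 × 100 = 46.89 wt%.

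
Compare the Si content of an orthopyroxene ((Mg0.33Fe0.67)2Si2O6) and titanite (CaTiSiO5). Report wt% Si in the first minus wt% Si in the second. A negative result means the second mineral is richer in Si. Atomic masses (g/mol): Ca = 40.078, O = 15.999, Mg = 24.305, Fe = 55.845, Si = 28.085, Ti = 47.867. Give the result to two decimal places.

8.78 percentage points

Si in (Mg0.33Fe0.67)2Si2O6: molar mass 243.038 g/mol; 2×28.085 = 56.170 g → 23.11 wt%.
Si in CaTiSiO5: molar mass 196.025 g/mol; 1×28.085 = 28.085 g → 14.33 wt%.
Difference = 23.11 − 14.33 = 8.78 percentage points.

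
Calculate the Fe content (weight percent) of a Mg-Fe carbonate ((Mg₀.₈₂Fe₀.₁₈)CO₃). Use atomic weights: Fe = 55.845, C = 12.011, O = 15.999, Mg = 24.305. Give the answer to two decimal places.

11.17 weight percent

Molar mass of (Mg₀.₈₂Fe₀.₁₈)CO₃: 0.82·24.305 + 0.18·55.845 + 1·12.011 + 3·15.999 = 89.990 g/mol.
Mass of Fe per formula unit: 0.18 × 55.845 = 10.052 g.
Weight fraction Fe = 10.052 / 89.990 = 0.1117.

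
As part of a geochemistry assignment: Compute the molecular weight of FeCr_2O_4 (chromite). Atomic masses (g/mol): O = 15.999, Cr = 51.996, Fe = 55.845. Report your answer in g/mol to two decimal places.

223.83 g/mol

M = 1(55.845) + 2(51.996) + 4(15.999)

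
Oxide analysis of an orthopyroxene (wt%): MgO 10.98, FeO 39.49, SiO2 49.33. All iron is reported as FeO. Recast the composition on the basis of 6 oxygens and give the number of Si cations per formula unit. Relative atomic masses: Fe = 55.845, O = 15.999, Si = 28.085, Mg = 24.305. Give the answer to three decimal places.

MgO: 10.98/40.304 = 0.27243 mol → 0.27243 mol Mg, 0.27243 mol O.
FeO: 39.49/71.844 = 0.54966 mol → 0.54966 mol Fe, 0.54966 mol O.
SiO2: 49.33/60.083 = 0.82103 mol → 0.82103 mol Si, 1.64206 mol O.
Total oxygen = 2.46415 mol. Normalization factor = 6/2.46415 = 2.43492.
Si per 6 O = 0.82103 × 2.43492 = 1.999.

1.999 Si apfu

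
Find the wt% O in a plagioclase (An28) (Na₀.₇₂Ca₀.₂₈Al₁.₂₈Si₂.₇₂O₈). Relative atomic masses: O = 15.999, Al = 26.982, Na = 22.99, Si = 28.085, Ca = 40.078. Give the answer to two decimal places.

47.99 wt%

Molar mass of Na₀.₇₂Ca₀.₂₈Al₁.₂₈Si₂.₇₂O₈: 0.72*22.99 + 0.28*40.078 + 1.28*26.982 + 2.72*28.085 + 8*15.999 = 266.695 g/mol.
Mass of O per formula unit: 8 × 15.999 = 127.992 g.
Weight fraction O = 127.992 / 266.695 = 0.4799.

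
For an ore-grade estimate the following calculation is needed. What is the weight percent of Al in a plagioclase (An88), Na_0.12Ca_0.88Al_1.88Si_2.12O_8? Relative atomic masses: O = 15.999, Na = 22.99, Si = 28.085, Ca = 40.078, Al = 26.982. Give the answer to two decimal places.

M(Na_0.12Ca_0.88Al_1.88Si_2.12O_8) = 276.286 g/mol.
Al contributes 1.88 × 26.982 = 50.726 g per mole.
50.726/276.286 = 0.1836 → 18.36%.

18.36 weight percent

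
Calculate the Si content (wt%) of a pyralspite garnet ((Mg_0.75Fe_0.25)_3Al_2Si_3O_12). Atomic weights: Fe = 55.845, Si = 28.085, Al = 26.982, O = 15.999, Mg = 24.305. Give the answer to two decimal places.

19.74 wt%

M((Mg_0.75Fe_0.25)_3Al_2Si_3O_12) = 426.777 g/mol.
Si contributes 3 × 28.085 = 84.255 g per mole.
84.255/426.777 = 0.1974 → 19.74%.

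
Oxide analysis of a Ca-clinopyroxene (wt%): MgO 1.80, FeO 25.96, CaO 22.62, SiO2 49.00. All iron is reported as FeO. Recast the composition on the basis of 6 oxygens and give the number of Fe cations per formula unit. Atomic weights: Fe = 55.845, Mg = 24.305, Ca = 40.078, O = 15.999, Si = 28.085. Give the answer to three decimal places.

0.888 Fe apfu

1.80 wt% MgO ÷ 40.304 g/mol = 0.04466 mol, giving 0.04466 Mg and 0.04466 O.
25.96 wt% FeO ÷ 71.844 g/mol = 0.36134 mol, giving 0.36134 Fe and 0.36134 O.
22.62 wt% CaO ÷ 56.077 g/mol = 0.40337 mol, giving 0.40337 Ca and 0.40337 O.
49.00 wt% SiO2 ÷ 60.083 g/mol = 0.81554 mol, giving 0.81554 Si and 1.63108 O.
Oxygen sums to 2.44045; scaling by 6/2.44045 = 2.45856 puts the formula on 6 O.
Fe: 0.36134 × 2.45856 = 0.888 atoms per formula unit.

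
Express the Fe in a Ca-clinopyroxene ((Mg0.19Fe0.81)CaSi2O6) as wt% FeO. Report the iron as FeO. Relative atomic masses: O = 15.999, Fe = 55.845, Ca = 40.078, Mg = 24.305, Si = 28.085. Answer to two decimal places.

Molar mass of (Mg0.19Fe0.81)CaSi2O6 = 0.19·24.305 + 0.81·55.845 + 1·40.078 + 2·28.085 + 6·15.999 = 242.094 g/mol.
Each formula unit contains 0.81 Fe, equivalent to 0.81/1 = 0.8100 mol FeO.
M(FeO) = 1×55.845 + 1×15.999 = 71.844 g/mol.
Mass of FeO per formula unit = 0.8100 × 71.844 = 58.194 g.
FeO wt% = 58.194 / 242.094 × 100 = 24.04%.

24.04 wt%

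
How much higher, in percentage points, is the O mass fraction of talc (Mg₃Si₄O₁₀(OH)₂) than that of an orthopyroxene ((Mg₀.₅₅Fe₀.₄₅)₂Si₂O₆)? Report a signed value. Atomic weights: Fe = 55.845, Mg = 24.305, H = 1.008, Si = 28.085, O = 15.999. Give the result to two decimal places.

8.73 percentage points

M(Mg₃Si₄O₁₀(OH)₂) = 379.259 g/mol, so wt% O = 191.988/379.259 × 100 = 50.62%.
M((Mg₀.₅₅Fe₀.₄₅)₂Si₂O₆) = 229.160 g/mol, so wt% O = 95.994/229.160 × 100 = 41.89%.
50.62 − 41.89 = 8.73 pp.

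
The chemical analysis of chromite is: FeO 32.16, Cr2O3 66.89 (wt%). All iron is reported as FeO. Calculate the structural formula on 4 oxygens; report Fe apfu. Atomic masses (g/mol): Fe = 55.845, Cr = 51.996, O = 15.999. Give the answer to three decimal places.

1.013 Fe apfu

FeO (M=71.844): mol = 0.44764; Fe = 0.44764, O = 0.44764.
Cr2O3 (M=151.989): mol = 0.44010; Cr = 0.88020, O = 1.32030.
ΣO = 1.76794; factor = 4/ΣO = 2.26252.
Fe apfu = 0.44764 × 2.26252 = 1.013.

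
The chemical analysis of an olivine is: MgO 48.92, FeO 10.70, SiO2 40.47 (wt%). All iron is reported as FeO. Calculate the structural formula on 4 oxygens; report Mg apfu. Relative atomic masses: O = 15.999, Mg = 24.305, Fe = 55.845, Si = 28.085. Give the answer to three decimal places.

MgO: 48.92/40.304 = 1.21378 mol → 1.21378 mol Mg, 1.21378 mol O.
FeO: 10.70/71.844 = 0.14893 mol → 0.14893 mol Fe, 0.14893 mol O.
SiO2: 40.47/60.083 = 0.67357 mol → 0.67357 mol Si, 1.34714 mol O.
Total oxygen = 2.70985 mol. Normalization factor = 4/2.70985 = 1.47610.
Mg per 4 O = 1.21378 × 1.47610 = 1.792.

1.792 Mg apfu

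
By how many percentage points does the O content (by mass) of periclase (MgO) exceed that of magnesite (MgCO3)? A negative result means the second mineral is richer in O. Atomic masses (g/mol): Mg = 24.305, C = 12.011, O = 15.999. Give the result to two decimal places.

-17.23 percentage points

First mineral: 15.999 g O in 40.304 g formula = 39.70 wt% O.
Second mineral: 47.997 g O in 84.313 g formula = 56.93 wt% O.
39.70% − 56.93% gives a difference of -17.23 percentage points.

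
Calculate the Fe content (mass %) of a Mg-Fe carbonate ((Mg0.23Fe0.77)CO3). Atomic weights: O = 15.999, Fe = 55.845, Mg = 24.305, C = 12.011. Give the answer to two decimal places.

Molar mass of (Mg0.23Fe0.77)CO3: 0.23*24.305 + 0.77*55.845 + 1*12.011 + 3*15.999 = 108.599 g/mol.
Mass of Fe per formula unit: 0.77 × 55.845 = 43.001 g.
Weight fraction Fe = 43.001 / 108.599 = 0.3960.

39.60 mass %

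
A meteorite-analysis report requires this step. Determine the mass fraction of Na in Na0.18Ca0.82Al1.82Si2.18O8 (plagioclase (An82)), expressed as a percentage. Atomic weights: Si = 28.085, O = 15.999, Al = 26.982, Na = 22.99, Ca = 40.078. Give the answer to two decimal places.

Formula mass = 0.18×22.99 + 0.82×40.078 + 1.82×26.982 + 2.18×28.085 + 8×15.999 = 275.327 g/mol, of which 4.138 g is Na.
So Na makes up 4.138/275.327 = 0.0150 of the mass, i.e. 1.50%.

1.50 mass %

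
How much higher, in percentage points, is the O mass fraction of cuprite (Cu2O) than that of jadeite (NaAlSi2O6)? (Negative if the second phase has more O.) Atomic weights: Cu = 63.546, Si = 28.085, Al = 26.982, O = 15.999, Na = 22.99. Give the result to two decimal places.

-36.31 percentage points

O in Cu2O: molar mass 143.091 g/mol; 1×15.999 = 15.999 g → 11.18 wt%.
O in NaAlSi2O6: molar mass 202.136 g/mol; 6×15.999 = 95.994 g → 47.49 wt%.
Difference = 11.18 − 47.49 = -36.31 percentage points.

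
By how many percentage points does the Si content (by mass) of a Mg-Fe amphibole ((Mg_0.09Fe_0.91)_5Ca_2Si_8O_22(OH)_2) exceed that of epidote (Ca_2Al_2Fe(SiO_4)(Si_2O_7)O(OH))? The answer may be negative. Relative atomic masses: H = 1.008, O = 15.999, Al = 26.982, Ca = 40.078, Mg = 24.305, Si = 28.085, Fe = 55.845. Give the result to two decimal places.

Si in (Mg_0.09Fe_0.91)_5Ca_2Si_8O_22(OH)_2: molar mass 955.860 g/mol; 8×28.085 = 224.680 g → 23.51 wt%.
Si in Ca_2Al_2Fe(SiO_4)(Si_2O_7)O(OH): molar mass 483.215 g/mol; 3×28.085 = 84.255 g → 17.44 wt%.
Difference = 23.51 − 17.44 = 6.07 percentage points.

6.07 percentage points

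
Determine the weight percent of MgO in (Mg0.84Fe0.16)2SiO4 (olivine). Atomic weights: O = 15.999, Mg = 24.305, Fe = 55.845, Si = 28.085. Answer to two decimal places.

44.91 wt%

Formula mass = 150.784 g/mol.
1.68 Mg → 1.6800 mol MgO per formula unit; M(MgO) = 40.304, so MgO mass = 67.711 g.
67.711/150.784 × 100 = 44.91 wt%.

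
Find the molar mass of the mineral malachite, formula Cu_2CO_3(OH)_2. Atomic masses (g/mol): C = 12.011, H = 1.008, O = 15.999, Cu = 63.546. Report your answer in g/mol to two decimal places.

221.11 g/mol

Cu: 2 × 63.546 = 127.0920
C: 1 × 12.011 = 12.0110
O: 5 × 15.999 = 79.9950
H: 2 × 1.008 = 2.0160
Summing the contributions gives the formula mass.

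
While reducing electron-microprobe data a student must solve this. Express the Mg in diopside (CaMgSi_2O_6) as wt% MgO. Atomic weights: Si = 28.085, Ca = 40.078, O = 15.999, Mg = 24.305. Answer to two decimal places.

Molar mass of CaMgSi_2O_6 = 1*40.078 + 1*24.305 + 2*28.085 + 6*15.999 = 216.547 g/mol.
Each formula unit contains 1 Mg, equivalent to 1/1 = 1.0000 mol MgO.
M(MgO) = 1×24.305 + 1×15.999 = 40.304 g/mol.
Mass of MgO per formula unit = 1.0000 × 40.304 = 40.304 g.
MgO wt% = 40.304 / 216.547 × 100 = 18.61%.

18.61 wt%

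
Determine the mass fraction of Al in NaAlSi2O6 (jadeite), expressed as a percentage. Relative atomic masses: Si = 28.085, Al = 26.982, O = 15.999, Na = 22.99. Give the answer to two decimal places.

Molar mass of NaAlSi2O6: 1*22.99 + 1*26.982 + 2*28.085 + 6*15.999 = 202.136 g/mol.
Mass of Al per formula unit: 1 × 26.982 = 26.982 g.
Weight fraction Al = 26.982 / 202.136 = 0.1335.

13.35 weight percent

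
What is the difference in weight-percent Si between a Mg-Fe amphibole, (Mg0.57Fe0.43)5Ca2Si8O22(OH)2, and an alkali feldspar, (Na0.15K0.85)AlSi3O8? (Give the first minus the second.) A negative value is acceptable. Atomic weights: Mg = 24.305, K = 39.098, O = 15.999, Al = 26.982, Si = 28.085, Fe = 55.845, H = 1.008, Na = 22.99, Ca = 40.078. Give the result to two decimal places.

-5.01 percentage points

First mineral: 224.680 g Si in 880.164 g formula = 25.53 wt% Si.
Second mineral: 84.255 g Si in 275.911 g formula = 30.54 wt% Si.
25.53% − 30.54% gives a difference of -5.01 percentage points.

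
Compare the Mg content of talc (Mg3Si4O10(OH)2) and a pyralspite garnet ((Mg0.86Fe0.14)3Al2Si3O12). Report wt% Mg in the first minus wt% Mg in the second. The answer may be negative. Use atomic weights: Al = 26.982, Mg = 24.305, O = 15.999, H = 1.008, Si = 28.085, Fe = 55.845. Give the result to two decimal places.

4.17 percentage points

First mineral: 72.915 g Mg in 379.259 g formula = 19.23 wt% Mg.
Second mineral: 62.707 g Mg in 416.369 g formula = 15.06 wt% Mg.
19.23% − 15.06% gives a difference of 4.17 percentage points.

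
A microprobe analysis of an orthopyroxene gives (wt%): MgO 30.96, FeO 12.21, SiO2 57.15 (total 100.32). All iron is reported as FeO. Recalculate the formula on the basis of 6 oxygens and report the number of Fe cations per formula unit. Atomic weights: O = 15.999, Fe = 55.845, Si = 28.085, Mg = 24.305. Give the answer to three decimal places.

0.359 Fe apfu

MgO (M=40.304): mol = 0.76816; Mg = 0.76816, O = 0.76816.
FeO (M=71.844): mol = 0.16995; Fe = 0.16995, O = 0.16995.
SiO2 (M=60.083): mol = 0.95118; Si = 0.95118, O = 1.90236.
ΣO = 2.84047; factor = 6/ΣO = 2.11233.
Fe apfu = 0.16995 × 2.11233 = 0.359.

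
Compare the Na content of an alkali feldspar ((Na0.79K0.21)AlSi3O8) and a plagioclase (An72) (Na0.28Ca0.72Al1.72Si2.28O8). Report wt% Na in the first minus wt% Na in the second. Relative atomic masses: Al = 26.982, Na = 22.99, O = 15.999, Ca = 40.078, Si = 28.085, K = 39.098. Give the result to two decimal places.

4.49 percentage points

M((Na0.79K0.21)AlSi3O8) = 265.602 g/mol, so wt% Na = 18.162/265.602 × 100 = 6.84%.
M(Na0.28Ca0.72Al1.72Si2.28O8) = 273.728 g/mol, so wt% Na = 6.437/273.728 × 100 = 2.35%.
6.84 − 2.35 = 4.49 pp.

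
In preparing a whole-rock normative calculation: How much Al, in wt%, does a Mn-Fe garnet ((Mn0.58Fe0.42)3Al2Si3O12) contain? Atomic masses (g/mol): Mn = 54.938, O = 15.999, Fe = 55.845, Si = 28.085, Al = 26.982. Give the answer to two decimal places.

Molar mass of (Mn0.58Fe0.42)3Al2Si3O12: 1.74·54.938 + 1.26·55.845 + 2·26.982 + 3·28.085 + 12·15.999 = 496.164 g/mol.
Mass of Al per formula unit: 2 × 26.982 = 53.964 g.
Weight fraction Al = 53.964 / 496.164 = 0.1088.

10.88 wt%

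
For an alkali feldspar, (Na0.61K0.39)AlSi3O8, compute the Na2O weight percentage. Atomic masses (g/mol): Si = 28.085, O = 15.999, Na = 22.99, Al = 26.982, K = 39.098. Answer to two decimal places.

Formula mass = 268.501 g/mol.
0.61 Na → 0.3050 mol Na2O per formula unit; M(Na2O) = 61.979, so Na2O mass = 18.904 g.
18.904/268.501 × 100 = 7.04 wt%.

7.04 wt%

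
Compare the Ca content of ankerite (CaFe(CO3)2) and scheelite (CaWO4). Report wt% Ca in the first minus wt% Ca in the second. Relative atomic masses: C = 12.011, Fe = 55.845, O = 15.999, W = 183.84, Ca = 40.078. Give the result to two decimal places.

4.64 percentage points

M(CaFe(CO3)2) = 215.939 g/mol, so wt% Ca = 40.078/215.939 × 100 = 18.56%.
M(CaWO4) = 287.914 g/mol, so wt% Ca = 40.078/287.914 × 100 = 13.92%.
18.56 − 13.92 = 4.64 pp.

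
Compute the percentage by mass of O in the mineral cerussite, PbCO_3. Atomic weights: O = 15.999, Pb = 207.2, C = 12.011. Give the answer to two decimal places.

Molar mass of PbCO_3: 1·207.2 + 1·12.011 + 3·15.999 = 267.208 g/mol.
Mass of O per formula unit: 3 × 15.999 = 47.997 g.
Weight fraction O = 47.997 / 267.208 = 0.1796.

17.96 weight percent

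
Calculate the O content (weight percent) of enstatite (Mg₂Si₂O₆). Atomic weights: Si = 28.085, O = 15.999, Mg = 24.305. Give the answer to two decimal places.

47.81 weight percent

Molar mass of Mg₂Si₂O₆: 2*24.305 + 2*28.085 + 6*15.999 = 200.774 g/mol.
Mass of O per formula unit: 6 × 15.999 = 95.994 g.
Weight fraction O = 95.994 / 200.774 = 0.4781.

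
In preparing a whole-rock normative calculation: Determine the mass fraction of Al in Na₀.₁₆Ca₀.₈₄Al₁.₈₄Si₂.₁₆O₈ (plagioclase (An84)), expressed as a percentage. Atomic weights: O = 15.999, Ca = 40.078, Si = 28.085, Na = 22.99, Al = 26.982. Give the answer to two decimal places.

Molar mass of Na₀.₁₆Ca₀.₈₄Al₁.₈₄Si₂.₁₆O₈: 0.16·22.99 + 0.84·40.078 + 1.84·26.982 + 2.16·28.085 + 8·15.999 = 275.646 g/mol.
Mass of Al per formula unit: 1.84 × 26.982 = 49.647 g.
Weight fraction Al = 49.647 / 275.646 = 0.1801.

18.01 weight percent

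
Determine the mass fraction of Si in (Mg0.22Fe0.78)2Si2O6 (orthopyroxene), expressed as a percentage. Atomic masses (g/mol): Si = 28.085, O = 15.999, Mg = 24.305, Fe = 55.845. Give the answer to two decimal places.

22.47 mass %

Formula mass = 0.44×24.305 + 1.56×55.845 + 2×28.085 + 6×15.999 = 249.976 g/mol, of which 56.170 g is Si.
So Si makes up 56.170/249.976 = 0.2247 of the mass, i.e. 22.47%.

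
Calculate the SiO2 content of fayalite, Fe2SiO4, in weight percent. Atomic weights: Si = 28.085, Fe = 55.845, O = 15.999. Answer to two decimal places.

29.49 wt%

Molar mass of Fe2SiO4 = 2·55.845 + 1·28.085 + 4·15.999 = 203.771 g/mol.
Each formula unit contains 1 Si, equivalent to 1/1 = 1.0000 mol SiO2.
M(SiO2) = 1×28.085 + 2×15.999 = 60.083 g/mol.
Mass of SiO2 per formula unit = 1.0000 × 60.083 = 60.083 g.
SiO2 wt% = 60.083 / 203.771 × 100 = 29.49%.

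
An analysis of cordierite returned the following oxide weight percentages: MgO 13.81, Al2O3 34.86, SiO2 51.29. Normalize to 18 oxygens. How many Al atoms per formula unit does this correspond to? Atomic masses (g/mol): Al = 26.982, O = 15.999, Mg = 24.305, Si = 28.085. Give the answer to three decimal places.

4.002 Al apfu

13.81 wt% MgO ÷ 40.304 g/mol = 0.34265 mol, giving 0.34265 Mg and 0.34265 O.
34.86 wt% Al2O3 ÷ 101.961 g/mol = 0.34190 mol, giving 0.68380 Al and 1.02570 O.
51.29 wt% SiO2 ÷ 60.083 g/mol = 0.85365 mol, giving 0.85365 Si and 1.70730 O.
Oxygen sums to 3.07565; scaling by 18/3.07565 = 5.85242 puts the formula on 18 O.
Al: 0.68380 × 5.85242 = 4.002 atoms per formula unit.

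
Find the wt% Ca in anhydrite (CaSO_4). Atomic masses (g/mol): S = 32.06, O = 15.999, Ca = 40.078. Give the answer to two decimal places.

29.44 mass %

Molar mass of CaSO_4: 1*40.078 + 1*32.06 + 4*15.999 = 136.134 g/mol.
Mass of Ca per formula unit: 1 × 40.078 = 40.078 g.
Weight fraction Ca = 40.078 / 136.134 = 0.2944.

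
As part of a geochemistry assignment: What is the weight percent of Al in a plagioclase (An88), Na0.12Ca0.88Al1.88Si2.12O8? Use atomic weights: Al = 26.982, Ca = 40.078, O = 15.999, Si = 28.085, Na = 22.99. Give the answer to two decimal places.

Formula mass = 0.12×22.99 + 0.88×40.078 + 1.88×26.982 + 2.12×28.085 + 8×15.999 = 276.286 g/mol, of which 50.726 g is Al.
So Al makes up 50.726/276.286 = 0.1836 of the mass, i.e. 18.36%.

18.36 weight percent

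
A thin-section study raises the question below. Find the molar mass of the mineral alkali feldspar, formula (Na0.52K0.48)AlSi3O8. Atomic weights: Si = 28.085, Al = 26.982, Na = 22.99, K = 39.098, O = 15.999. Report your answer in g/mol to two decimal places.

The formula mass is the sum 0.52(22.99) + 0.48(39.098) + 1(26.982) + 3(28.085) + 8(15.999).

269.95 g/mol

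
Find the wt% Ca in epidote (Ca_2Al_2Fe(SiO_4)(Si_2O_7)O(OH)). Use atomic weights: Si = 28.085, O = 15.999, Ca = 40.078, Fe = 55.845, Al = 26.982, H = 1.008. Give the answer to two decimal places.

M(Ca_2Al_2Fe(SiO_4)(Si_2O_7)O(OH)) = 483.215 g/mol.
Ca contributes 2 × 40.078 = 80.156 g per mole.
80.156/483.215 = 0.1659 → 16.59%.

16.59 mass %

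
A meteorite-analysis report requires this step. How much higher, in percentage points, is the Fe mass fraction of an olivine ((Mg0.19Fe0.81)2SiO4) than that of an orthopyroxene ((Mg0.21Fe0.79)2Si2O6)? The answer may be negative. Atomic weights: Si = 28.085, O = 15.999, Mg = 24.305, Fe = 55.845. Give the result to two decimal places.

11.96 percentage points

Fe in (Mg0.19Fe0.81)2SiO4: molar mass 191.786 g/mol; 1.62×55.845 = 90.469 g → 47.17 wt%.
Fe in (Mg0.21Fe0.79)2Si2O6: molar mass 250.607 g/mol; 1.58×55.845 = 88.235 g → 35.21 wt%.
Difference = 47.17 − 35.21 = 11.96 percentage points.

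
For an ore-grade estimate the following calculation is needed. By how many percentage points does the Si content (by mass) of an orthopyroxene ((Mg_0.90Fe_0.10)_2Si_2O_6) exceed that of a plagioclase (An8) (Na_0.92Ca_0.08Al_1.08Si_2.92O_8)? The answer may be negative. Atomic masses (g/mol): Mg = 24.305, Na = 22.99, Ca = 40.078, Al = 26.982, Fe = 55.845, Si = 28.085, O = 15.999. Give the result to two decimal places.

-4.00 percentage points

First mineral: 56.170 g Si in 207.082 g formula = 27.12 wt% Si.
Second mineral: 82.008 g Si in 263.498 g formula = 31.12 wt% Si.
27.12% − 31.12% gives a difference of -4.00 percentage points.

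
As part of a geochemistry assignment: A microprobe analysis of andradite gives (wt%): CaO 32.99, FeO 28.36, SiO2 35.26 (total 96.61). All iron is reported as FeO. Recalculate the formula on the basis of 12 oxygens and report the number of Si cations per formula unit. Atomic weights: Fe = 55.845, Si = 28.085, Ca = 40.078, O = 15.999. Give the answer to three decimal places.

CaO (M=56.077): mol = 0.58830; Ca = 0.58830, O = 0.58830.
FeO (M=71.844): mol = 0.39474; Fe = 0.39474, O = 0.39474.
SiO2 (M=60.083): mol = 0.58685; Si = 0.58685, O = 1.17370.
ΣO = 2.15674; factor = 12/ΣO = 5.56395.
Si apfu = 0.58685 × 5.56395 = 3.265.

3.265 Si apfu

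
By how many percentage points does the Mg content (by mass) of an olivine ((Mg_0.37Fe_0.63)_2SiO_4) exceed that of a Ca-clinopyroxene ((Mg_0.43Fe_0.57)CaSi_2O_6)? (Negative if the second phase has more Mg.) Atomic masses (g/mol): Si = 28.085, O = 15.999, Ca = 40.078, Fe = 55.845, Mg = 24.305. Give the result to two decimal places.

5.51 percentage points

First mineral: 17.986 g Mg in 180.431 g formula = 9.97 wt% Mg.
Second mineral: 10.451 g Mg in 234.525 g formula = 4.46 wt% Mg.
9.97% − 4.46% gives a difference of 5.51 percentage points.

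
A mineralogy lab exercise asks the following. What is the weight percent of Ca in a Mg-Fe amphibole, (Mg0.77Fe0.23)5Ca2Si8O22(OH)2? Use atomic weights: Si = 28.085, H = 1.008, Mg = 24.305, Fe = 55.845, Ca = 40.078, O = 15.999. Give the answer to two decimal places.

9.45 weight percent

M((Mg0.77Fe0.23)5Ca2Si8O22(OH)2) = 848.624 g/mol.
Ca contributes 2 × 40.078 = 80.156 g per mole.
80.156/848.624 = 0.0945 → 9.45%.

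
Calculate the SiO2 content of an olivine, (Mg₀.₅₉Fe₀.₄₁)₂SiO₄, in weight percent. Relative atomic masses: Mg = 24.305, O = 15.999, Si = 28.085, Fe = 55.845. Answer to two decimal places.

36.07 wt%

Molar mass of (Mg₀.₅₉Fe₀.₄₁)₂SiO₄ = 1.18*24.305 + 0.82*55.845 + 1*28.085 + 4*15.999 = 166.554 g/mol.
Each formula unit contains 1 Si, equivalent to 1/1 = 1.0000 mol SiO2.
M(SiO2) = 1×28.085 + 2×15.999 = 60.083 g/mol.
Mass of SiO2 per formula unit = 1.0000 × 60.083 = 60.083 g.
SiO2 wt% = 60.083 / 166.554 × 100 = 36.07%.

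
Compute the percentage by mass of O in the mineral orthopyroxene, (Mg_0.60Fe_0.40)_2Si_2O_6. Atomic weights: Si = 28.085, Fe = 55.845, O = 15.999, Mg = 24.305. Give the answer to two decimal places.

42.47 mass %

Molar mass of (Mg_0.60Fe_0.40)_2Si_2O_6: 1.20·24.305 + 0.80·55.845 + 2·28.085 + 6·15.999 = 226.006 g/mol.
Mass of O per formula unit: 6 × 15.999 = 95.994 g.
Weight fraction O = 95.994 / 226.006 = 0.4247.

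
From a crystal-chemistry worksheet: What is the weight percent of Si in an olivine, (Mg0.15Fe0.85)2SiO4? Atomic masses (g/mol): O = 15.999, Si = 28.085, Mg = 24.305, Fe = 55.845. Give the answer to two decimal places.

M((Mg0.15Fe0.85)2SiO4) = 194.309 g/mol.
Si contributes 1 × 28.085 = 28.085 g per mole.
28.085/194.309 = 0.1445 → 14.45%.

14.45 weight percent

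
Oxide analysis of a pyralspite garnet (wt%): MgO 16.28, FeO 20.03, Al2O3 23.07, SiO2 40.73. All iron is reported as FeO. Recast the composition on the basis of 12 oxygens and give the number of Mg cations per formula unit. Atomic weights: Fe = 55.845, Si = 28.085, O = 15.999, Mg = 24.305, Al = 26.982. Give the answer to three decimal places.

1.784 Mg apfu

16.28 wt% MgO ÷ 40.304 g/mol = 0.40393 mol, giving 0.40393 Mg and 0.40393 O.
20.03 wt% FeO ÷ 71.844 g/mol = 0.27880 mol, giving 0.27880 Fe and 0.27880 O.
23.07 wt% Al2O3 ÷ 101.961 g/mol = 0.22626 mol, giving 0.45252 Al and 0.67878 O.
40.73 wt% SiO2 ÷ 60.083 g/mol = 0.67790 mol, giving 0.67790 Si and 1.35580 O.
Oxygen sums to 2.71731; scaling by 12/2.71731 = 4.41613 puts the formula on 12 O.
Mg: 0.40393 × 4.41613 = 1.784 atoms per formula unit.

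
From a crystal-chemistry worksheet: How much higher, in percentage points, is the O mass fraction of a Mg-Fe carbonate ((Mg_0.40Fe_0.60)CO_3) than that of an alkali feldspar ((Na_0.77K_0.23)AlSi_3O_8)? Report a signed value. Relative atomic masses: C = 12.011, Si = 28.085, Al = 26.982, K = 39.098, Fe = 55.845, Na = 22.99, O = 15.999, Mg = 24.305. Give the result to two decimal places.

First mineral: 47.997 g O in 103.237 g formula = 46.49 wt% O.
Second mineral: 127.992 g O in 265.924 g formula = 48.13 wt% O.
46.49% − 48.13% gives a difference of -1.64 percentage points.

-1.64 percentage points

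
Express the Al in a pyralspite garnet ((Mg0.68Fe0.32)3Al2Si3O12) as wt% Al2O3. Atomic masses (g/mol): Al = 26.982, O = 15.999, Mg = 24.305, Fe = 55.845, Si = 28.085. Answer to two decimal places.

23.53 wt%

Formula mass = 433.400 g/mol.
2 Al → 1.0000 mol Al2O3 per formula unit; M(Al2O3) = 101.961, so Al2O3 mass = 101.961 g.
101.961/433.400 × 100 = 23.53 wt%.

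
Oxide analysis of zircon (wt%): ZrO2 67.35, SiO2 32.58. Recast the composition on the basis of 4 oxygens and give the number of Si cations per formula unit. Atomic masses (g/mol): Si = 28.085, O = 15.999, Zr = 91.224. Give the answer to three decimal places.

0.996 Si apfu

ZrO2: 67.35/123.222 = 0.54657 mol → 0.54657 mol Zr, 1.09314 mol O.
SiO2: 32.58/60.083 = 0.54225 mol → 0.54225 mol Si, 1.08450 mol O.
Total oxygen = 2.17764 mol. Normalization factor = 4/2.17764 = 1.83685.
Si per 4 O = 0.54225 × 1.83685 = 0.996.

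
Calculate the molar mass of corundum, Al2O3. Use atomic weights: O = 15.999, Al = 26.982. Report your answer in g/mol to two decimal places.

Al: 2 × 26.982 = 53.9640
O: 3 × 15.999 = 47.9970
Summing the contributions gives the formula mass.

101.96 g/mol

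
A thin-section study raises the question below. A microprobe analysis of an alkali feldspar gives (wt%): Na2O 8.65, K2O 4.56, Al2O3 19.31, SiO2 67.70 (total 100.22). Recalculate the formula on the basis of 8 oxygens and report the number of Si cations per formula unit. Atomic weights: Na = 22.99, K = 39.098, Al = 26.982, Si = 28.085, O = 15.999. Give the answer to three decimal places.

2.995 Si apfu

Na2O (M=61.979): mol = 0.13956; Na = 0.27912, O = 0.13956.
K2O (M=94.195): mol = 0.04841; K = 0.09682, O = 0.04841.
Al2O3 (M=101.961): mol = 0.18939; Al = 0.37878, O = 0.56817.
SiO2 (M=60.083): mol = 1.12677; Si = 1.12677, O = 2.25354.
ΣO = 3.00968; factor = 8/ΣO = 2.65809.
Si apfu = 1.12677 × 2.65809 = 2.995.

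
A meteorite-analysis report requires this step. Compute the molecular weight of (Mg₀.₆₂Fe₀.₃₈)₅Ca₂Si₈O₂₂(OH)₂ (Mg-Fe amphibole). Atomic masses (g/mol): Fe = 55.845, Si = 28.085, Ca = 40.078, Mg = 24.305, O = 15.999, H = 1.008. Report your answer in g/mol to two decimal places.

872.28 g/mol

M = 3.10·24.305 + 1.90·55.845 + 2·40.078 + 8·28.085 + 24·15.999 + 2·1.008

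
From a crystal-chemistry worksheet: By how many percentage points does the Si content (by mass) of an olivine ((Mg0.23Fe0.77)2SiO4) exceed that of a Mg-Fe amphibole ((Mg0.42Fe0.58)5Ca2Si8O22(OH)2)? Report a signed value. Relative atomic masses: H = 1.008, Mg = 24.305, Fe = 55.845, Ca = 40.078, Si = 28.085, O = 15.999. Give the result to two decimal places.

-10.02 percentage points

Si in (Mg0.23Fe0.77)2SiO4: molar mass 189.263 g/mol; 1×28.085 = 28.085 g → 14.84 wt%.
Si in (Mg0.42Fe0.58)5Ca2Si8O22(OH)2: molar mass 903.819 g/mol; 8×28.085 = 224.680 g → 24.86 wt%.
Difference = 14.84 − 24.86 = -10.02 percentage points.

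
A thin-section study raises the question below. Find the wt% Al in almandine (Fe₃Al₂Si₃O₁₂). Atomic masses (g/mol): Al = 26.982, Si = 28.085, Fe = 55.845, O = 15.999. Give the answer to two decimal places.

Formula mass = 3·55.845 + 2·26.982 + 3·28.085 + 12·15.999 = 497.742 g/mol, of which 53.964 g is Al.
So Al makes up 53.964/497.742 = 0.1084 of the mass, i.e. 10.84%.

10.84 weight percent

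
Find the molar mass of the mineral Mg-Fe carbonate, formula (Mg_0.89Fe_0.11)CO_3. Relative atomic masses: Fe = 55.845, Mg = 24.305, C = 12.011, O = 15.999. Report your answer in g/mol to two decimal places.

87.78 g/mol

M = 0.89*24.305 + 0.11*55.845 + 1*12.011 + 3*15.999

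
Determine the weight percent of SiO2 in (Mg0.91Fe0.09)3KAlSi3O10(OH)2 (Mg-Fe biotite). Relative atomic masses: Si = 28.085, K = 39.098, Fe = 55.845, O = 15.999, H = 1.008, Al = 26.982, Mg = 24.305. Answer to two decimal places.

M((Mg0.91Fe0.09)3KAlSi3O10(OH)2) = 425.770 g/mol; M(SiO2) = 60.083 g/mol.
Moles SiO2 per formula unit = 3 Si ÷ 1 = 3.0000.
SiO2 fraction = (3.0000 × 60.083) / 425.770 = 180.249/425.770 = 0.4233.

42.33 wt%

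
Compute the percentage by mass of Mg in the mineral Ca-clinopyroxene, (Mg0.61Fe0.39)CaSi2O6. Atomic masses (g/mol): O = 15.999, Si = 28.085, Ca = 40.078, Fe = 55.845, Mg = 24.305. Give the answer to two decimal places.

Molar mass of (Mg0.61Fe0.39)CaSi2O6: 0.61×24.305 + 0.39×55.845 + 1×40.078 + 2×28.085 + 6×15.999 = 228.848 g/mol.
Mass of Mg per formula unit: 0.61 × 24.305 = 14.826 g.
Weight fraction Mg = 14.826 / 228.848 = 0.0648.

6.48 weight percent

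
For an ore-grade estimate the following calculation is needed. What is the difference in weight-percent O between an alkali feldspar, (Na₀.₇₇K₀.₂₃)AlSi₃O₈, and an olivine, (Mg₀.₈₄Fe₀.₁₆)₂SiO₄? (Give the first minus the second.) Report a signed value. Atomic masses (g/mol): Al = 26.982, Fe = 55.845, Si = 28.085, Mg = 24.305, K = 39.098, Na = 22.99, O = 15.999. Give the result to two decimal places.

M((Na₀.₇₇K₀.₂₃)AlSi₃O₈) = 265.924 g/mol, so wt% O = 127.992/265.924 × 100 = 48.13%.
M((Mg₀.₈₄Fe₀.₁₆)₂SiO₄) = 150.784 g/mol, so wt% O = 63.996/150.784 × 100 = 42.44%.
48.13 − 42.44 = 5.69 pp.

5.69 percentage points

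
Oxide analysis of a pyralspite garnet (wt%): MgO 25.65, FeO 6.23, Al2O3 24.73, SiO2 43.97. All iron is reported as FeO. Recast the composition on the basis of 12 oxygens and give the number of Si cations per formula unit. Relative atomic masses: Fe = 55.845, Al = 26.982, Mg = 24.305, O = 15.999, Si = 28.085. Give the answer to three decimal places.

3.013 Si apfu

MgO (M=40.304): mol = 0.63641; Mg = 0.63641, O = 0.63641.
FeO (M=71.844): mol = 0.08672; Fe = 0.08672, O = 0.08672.
Al2O3 (M=101.961): mol = 0.24254; Al = 0.48508, O = 0.72762.
SiO2 (M=60.083): mol = 0.73182; Si = 0.73182, O = 1.46364.
ΣO = 2.91439; factor = 12/ΣO = 4.11750.
Si apfu = 0.73182 × 4.11750 = 3.013.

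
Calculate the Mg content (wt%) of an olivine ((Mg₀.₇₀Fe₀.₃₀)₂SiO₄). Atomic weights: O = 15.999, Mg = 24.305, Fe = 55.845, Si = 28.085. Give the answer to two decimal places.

21.32 wt%

Formula mass = 1.40*24.305 + 0.60*55.845 + 1*28.085 + 4*15.999 = 159.615 g/mol, of which 34.027 g is Mg.
So Mg makes up 34.027/159.615 = 0.2132 of the mass, i.e. 21.32%.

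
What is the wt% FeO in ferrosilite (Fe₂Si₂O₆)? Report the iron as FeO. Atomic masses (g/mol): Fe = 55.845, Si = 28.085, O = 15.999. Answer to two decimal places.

Molar mass of Fe₂Si₂O₆ = 2·55.845 + 2·28.085 + 6·15.999 = 263.854 g/mol.
Each formula unit contains 2 Fe, equivalent to 2/1 = 2.0000 mol FeO.
M(FeO) = 1×55.845 + 1×15.999 = 71.844 g/mol.
Mass of FeO per formula unit = 2.0000 × 71.844 = 143.688 g.
FeO wt% = 143.688 / 263.854 × 100 = 54.46%.

54.46 wt%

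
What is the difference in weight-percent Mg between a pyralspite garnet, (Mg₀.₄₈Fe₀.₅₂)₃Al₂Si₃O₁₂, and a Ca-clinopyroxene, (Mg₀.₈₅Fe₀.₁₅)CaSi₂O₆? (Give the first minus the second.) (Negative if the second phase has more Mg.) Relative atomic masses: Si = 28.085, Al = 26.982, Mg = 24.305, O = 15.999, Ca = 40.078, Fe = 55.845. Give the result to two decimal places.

First mineral: 34.999 g Mg in 452.324 g formula = 7.74 wt% Mg.
Second mineral: 20.659 g Mg in 221.278 g formula = 9.34 wt% Mg.
7.74% − 9.34% gives a difference of -1.60 percentage points.

-1.60 percentage points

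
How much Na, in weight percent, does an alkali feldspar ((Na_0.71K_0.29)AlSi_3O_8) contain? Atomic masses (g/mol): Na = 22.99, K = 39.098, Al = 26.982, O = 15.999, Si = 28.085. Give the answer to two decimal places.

6.12 weight percent

Molar mass of (Na_0.71K_0.29)AlSi_3O_8: 0.71×22.99 + 0.29×39.098 + 1×26.982 + 3×28.085 + 8×15.999 = 266.890 g/mol.
Mass of Na per formula unit: 0.71 × 22.99 = 16.323 g.
Weight fraction Na = 16.323 / 266.890 = 0.0612.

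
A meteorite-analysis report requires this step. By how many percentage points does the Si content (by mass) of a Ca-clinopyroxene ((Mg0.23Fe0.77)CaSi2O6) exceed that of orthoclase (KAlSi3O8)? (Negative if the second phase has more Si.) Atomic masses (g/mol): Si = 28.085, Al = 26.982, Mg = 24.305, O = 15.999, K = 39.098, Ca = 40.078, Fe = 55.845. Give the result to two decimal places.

-6.95 percentage points

M((Mg0.23Fe0.77)CaSi2O6) = 240.833 g/mol, so wt% Si = 56.170/240.833 × 100 = 23.32%.
M(KAlSi3O8) = 278.327 g/mol, so wt% Si = 84.255/278.327 × 100 = 30.27%.
23.32 − 30.27 = -6.95 pp.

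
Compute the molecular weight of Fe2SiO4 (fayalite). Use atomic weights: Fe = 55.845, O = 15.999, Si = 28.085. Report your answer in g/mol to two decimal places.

203.77 g/mol

M = 2·55.845 + 1·28.085 + 4·15.999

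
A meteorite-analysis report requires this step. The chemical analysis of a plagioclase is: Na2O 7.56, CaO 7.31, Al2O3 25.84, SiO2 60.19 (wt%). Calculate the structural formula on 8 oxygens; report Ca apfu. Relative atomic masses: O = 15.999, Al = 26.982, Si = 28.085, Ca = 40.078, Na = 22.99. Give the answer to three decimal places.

Na2O (M=61.979): mol = 0.12198; Na = 0.24396, O = 0.12198.
CaO (M=56.077): mol = 0.13036; Ca = 0.13036, O = 0.13036.
Al2O3 (M=101.961): mol = 0.25343; Al = 0.50686, O = 0.76029.
SiO2 (M=60.083): mol = 1.00178; Si = 1.00178, O = 2.00356.
ΣO = 3.01619; factor = 8/ΣO = 2.65235.
Ca apfu = 0.13036 × 2.65235 = 0.346.

0.346 Ca apfu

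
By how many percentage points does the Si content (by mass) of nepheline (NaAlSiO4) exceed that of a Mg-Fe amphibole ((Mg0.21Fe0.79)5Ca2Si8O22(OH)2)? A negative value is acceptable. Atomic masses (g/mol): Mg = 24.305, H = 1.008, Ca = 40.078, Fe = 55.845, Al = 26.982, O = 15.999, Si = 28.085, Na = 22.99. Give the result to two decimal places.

First mineral: 28.085 g Si in 142.053 g formula = 19.77 wt% Si.
Second mineral: 224.680 g Si in 936.936 g formula = 23.98 wt% Si.
19.77% − 23.98% gives a difference of -4.21 percentage points.

-4.21 percentage points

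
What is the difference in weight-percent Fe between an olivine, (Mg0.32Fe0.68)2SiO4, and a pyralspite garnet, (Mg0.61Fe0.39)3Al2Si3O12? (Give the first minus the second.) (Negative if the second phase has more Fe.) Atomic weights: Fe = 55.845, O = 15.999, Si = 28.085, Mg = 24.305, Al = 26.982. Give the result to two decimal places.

First mineral: 75.949 g Fe in 183.585 g formula = 41.37 wt% Fe.
Second mineral: 65.339 g Fe in 440.024 g formula = 14.85 wt% Fe.
41.37% − 14.85% gives a difference of 26.52 percentage points.

26.52 percentage points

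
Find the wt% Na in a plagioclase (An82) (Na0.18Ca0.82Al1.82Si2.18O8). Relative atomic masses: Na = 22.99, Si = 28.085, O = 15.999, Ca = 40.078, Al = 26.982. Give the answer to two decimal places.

Formula mass = 0.18*22.99 + 0.82*40.078 + 1.82*26.982 + 2.18*28.085 + 8*15.999 = 275.327 g/mol, of which 4.138 g is Na.
So Na makes up 4.138/275.327 = 0.0150 of the mass, i.e. 1.50%.

1.50 weight percent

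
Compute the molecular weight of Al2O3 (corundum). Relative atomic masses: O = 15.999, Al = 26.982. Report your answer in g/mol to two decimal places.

101.96 g/mol

The formula mass is the sum 2(26.982) + 3(15.999).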